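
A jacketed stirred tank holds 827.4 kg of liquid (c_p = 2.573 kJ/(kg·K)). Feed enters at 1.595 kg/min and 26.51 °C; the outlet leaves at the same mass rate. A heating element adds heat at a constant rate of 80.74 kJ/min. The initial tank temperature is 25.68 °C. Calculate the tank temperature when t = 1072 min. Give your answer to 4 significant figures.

M c_p dT/dt = ṁ c_p (T_in − T) + Q̇.
τ = M/ṁ = 518.746 min; T_ss = T_in + Q̇/(ṁ c_p) = 26.51 + 80.74/(1.595·2.573) = 46.1838 °C.
Integrating: T(t) = T_ss + (T₀ − T_ss) e^(−t/τ).
T(1072) = 46.1838 + (-20.5038)·e^(−1072/518.746) = 46.1838 + (-20.5038)·0.126625 = 43.5875 °C.

43.59 °C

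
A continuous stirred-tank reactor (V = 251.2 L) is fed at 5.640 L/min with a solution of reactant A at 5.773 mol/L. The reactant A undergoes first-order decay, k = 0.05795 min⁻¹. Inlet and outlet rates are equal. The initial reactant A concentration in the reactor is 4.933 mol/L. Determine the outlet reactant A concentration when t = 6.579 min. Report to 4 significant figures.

Species balance: V dC/dt = Q C_in − Q C − k V C.
dC/dt = (Q/V) C_in − (Q/V + k) C; effective rate a = Q/V + k = 0.0224522 + 0.05795 = 0.0804022 min⁻¹.
C_ss = Q C_in/(Q + kV) = 1.61210 mol/L; C(t) = C_ss + (C₀ − C_ss) e^(−a t).
C(6.579) = 1.61210 + (3.32090)·e^(−0.0804022·6.579) = 1.61210 + (3.32090)·0.589214 = 3.56882 mol/L.

3.569 mol/L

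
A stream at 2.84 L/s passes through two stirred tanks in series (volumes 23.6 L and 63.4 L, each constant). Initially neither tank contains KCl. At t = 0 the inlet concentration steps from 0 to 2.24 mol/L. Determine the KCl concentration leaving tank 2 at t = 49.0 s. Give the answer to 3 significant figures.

Species balance on tank i: dCᵢ/dt = (Cᵢ₋₁ − Cᵢ)/τᵢ with τᵢ = Vᵢ/Q.
τ₁ = 23.6/2.84 = 8.3099 s; τ₂ = 63.4/2.84 = 22.324 s.
Tank 1: C₁ = C_in(1 − e^(−t/τ₁)). Tank 2 (τ₁ ≠ τ₂): C₂ = C_in[1 − (τ₁ e^(−t/τ₁) − τ₂ e^(−t/τ₂))/(τ₁ − τ₂)].
At t = 49.0: e^(−t/τ₁) = 0.0027487, e^(−t/τ₂) = 0.11136.
C₂ = 2.24·[1 − (8.3099·0.0027487 − 22.324·0.11136)/(-14.014)] = 2.24·0.82423 = 1.8463 mol/L.

1.85 mol/L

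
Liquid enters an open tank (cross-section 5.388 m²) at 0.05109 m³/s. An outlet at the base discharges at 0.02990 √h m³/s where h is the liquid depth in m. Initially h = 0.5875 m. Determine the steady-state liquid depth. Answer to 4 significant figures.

2.920 m

Level balance: A dh/dt = 0.05109 − 0.02990 √h. Setting dh/dt = 0:
Q_in = 0.02990 √h_ss ⇒ √h_ss = 0.05109/0.02990 = 1.70870.
h_ss = 1.70870² = 2.91964 m. (Since h₀ = 0.5875 m < h_ss, the level will rise toward this value.)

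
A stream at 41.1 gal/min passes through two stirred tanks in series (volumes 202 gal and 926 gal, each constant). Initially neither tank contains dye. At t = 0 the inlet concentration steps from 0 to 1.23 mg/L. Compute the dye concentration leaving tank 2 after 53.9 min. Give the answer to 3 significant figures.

1.09 mg/L

Each tank obeys Vᵢ dCᵢ/dt = Q(Cᵢ₋₁ − Cᵢ), so τᵢ = Vᵢ/Q.
τ₁ = 202/41.1 = 4.9148 min; τ₂ = 926/41.1 = 22.530 min.
Tank 1: C₁ = C_in(1 − e^(−t/τ₁)). Tank 2 (τ₁ ≠ τ₂): C₂ = C_in[1 − (τ₁ e^(−t/τ₁) − τ₂ e^(−t/τ₂))/(τ₁ − τ₂)].
At t = 53.9: e^(−t/τ₁) = 1.7266e-05, e^(−t/τ₂) = 0.091417.
C₂ = 1.23·[1 − (4.9148·1.7266e-05 − 22.530·0.091417)/(-17.616)] = 1.23·0.88308 = 1.0862 mg/L.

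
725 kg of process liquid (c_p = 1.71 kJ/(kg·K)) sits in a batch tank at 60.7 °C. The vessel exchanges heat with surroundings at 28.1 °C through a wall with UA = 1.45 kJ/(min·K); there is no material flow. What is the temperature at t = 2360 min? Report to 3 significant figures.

30.2 °C

M c_p dT/dt = −UA(T − T_amb).
dT/dt = (T_ss − T)/τ with T_ss = T_amb = 28.100 °C, τ = M c_p/UA = 725·1.71/1.45 = 855.00 min.
Integrating: T(t) = T_ss + (T₀ − T_ss) e^(−t/τ).
T(2360) = 28.100 + (32.600)·0.063277 = 30.163 °C.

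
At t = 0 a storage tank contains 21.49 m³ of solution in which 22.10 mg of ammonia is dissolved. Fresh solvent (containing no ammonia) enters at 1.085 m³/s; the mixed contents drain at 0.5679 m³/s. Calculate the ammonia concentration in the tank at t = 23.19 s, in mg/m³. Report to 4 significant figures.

Let m(t) be the amount of ammonia. Volume: V(t) = V₀ + (Q_in − Q_out) t = 21.49 + 0.517100 t; V(23.19) = 33.4815 m³.
No ammonia enters, so dm/dt = −Q_out · (m/V).
dm/m = −Q_out dt/(V₀ + 0.517100 t); integrating gives ln(m/m₀) = −(Q_out/(Q_in−Q_out)) ln(V/V₀).
m = m₀ (V₀/V)^(Q_out/(Q_in−Q_out)) = 22.10 × (21.49/33.4815)^(1.09824) = 13.5802 mg.
C = m/V = 13.5802/33.4815 = 0.405602 mg/m³.

0.4056 mg/m³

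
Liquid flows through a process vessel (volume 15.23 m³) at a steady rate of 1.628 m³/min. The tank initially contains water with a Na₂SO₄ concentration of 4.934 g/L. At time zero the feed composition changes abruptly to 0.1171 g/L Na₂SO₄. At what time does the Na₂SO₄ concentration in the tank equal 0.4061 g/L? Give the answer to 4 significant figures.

Transient balance on the dissolved component: V dC/dt = Q(C_in − C), so τ = V/Q = 9.35504 min.
C(t) = C_in + (C₀ − C_in) e^(−t/τ). Set C = 0.4061 and solve for t:
e^(−t/τ) = (C − C_in)/(C₀ − C_in) = (0.4061 − 0.1171)/(4.934 − 0.1171) = 0.0599971
t = −τ ln(…) = 9.35504 × 2.81346 = 26.3200 min.

26.32 min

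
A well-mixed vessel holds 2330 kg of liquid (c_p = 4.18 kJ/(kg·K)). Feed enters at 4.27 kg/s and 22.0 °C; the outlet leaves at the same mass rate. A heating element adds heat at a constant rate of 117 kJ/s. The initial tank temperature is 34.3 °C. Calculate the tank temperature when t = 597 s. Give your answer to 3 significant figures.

30.5 °C

Energy balance: M c_p dT/dt = ṁ c_p (T_in − T) + 117.
Rearrange: dT/dt = (T_ss − T)/τ with τ = M/ṁ = 545.67 s and T_ss = T_in + Q̇/(ṁ c_p) = 28.555 °C.
Integrating: T(t) = T_ss + (T₀ − T_ss) e^(−t/τ).
T(597) = 28.555 + (5.7449)·e^(−597/545.67) = 28.555 + (5.7449)·0.33485 = 30.479 °C.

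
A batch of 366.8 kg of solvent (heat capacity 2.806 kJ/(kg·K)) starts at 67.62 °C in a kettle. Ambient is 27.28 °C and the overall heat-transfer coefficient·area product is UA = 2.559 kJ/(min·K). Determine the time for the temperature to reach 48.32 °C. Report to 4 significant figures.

Lumped-capacitance energy balance: M c_p dT/dt = UA(T_amb − T).
τ = M c_p/UA = 402.204 min; T_ss = T_amb = 27.2800 °C.
T(t) = T_ss + (T₀ − T_ss)e^(−t/τ); set T = 48.32:
t = −τ ln[(T − T_ss)/(T₀ − T_ss)] = −402.204 · ln(0.521567) = 261.802 min.

261.8 min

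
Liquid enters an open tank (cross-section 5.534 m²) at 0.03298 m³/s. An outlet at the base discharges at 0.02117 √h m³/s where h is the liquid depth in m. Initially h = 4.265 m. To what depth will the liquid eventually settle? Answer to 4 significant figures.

A dh/dt = Q_in − 0.02117 √h. Steady state requires inflow = outflow:
Q_in = 0.02117 √h_ss ⇒ √h_ss = 0.03298/0.02117 = 1.55786.
h_ss = 1.55786² = 2.42694 m. (Since h₀ = 4.265 m > h_ss, the level will fall toward this value.)

2.427 m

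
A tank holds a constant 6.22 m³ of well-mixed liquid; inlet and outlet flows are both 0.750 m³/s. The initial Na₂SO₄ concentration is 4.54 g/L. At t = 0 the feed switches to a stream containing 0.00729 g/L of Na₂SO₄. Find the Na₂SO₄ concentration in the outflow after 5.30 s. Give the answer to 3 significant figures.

2.40 g/L

Transient balance on the dissolved component: V dC/dt = Q(C_in − C).
Rewrite as dC/dt + C/τ = C_in/τ, τ = V/Q = 8.2933 s.
Solution: C(t) = C_in + (C₀ − C_in) e^(−t/τ).
C(5.30) = 0.00729 + (4.54 − 0.00729)·e^(−5.30/8.2933) = 0.00729 + (4.5327)·0.52778 = 2.3996 g/L.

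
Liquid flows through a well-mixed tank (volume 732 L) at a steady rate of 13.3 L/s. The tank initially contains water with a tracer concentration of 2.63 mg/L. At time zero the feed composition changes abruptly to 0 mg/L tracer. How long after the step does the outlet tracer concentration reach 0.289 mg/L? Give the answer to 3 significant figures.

122 s

Species balance: V dC/dt = Q(C_in − C) ⇒ τ = V/Q = 55.038 s.
C(t) = C_in + (C₀ − C_in) e^(−t/τ). Set C = 0.289 and solve for t:
e^(−t/τ) = (C − C_in)/(C₀ − C_in) = (0.289 − 0)/(2.63 − 0) = 0.10989
t = −τ ln(…) = 55.038 × 2.2083 = 121.54 s.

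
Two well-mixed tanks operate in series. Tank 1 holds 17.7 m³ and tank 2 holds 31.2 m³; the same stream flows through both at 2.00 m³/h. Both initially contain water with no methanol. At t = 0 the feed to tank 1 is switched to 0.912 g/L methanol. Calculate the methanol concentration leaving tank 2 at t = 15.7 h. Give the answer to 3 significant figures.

Time constants: τᵢ = Vᵢ/Q for each well-mixed tank.
τ₁ = 17.7/2.00 = 8.8500 h; τ₂ = 31.2/2.00 = 15.600 h.
Solving the cascade with C₁(0)=C₂(0)=0 gives C₂(t) = C_in[1 − (τ₁ e^(−t/τ₁) − τ₂ e^(−t/τ₂))/(τ₁ − τ₂)].
At t = 15.7: e^(−t/τ₁) = 0.16965, e^(−t/τ₂) = 0.36553.
C₂ = 0.912·[1 − (8.8500·0.16965 − 15.600·0.36553)/(-6.7500)] = 0.912·0.37765 = 0.34442 g/L.

0.344 g/L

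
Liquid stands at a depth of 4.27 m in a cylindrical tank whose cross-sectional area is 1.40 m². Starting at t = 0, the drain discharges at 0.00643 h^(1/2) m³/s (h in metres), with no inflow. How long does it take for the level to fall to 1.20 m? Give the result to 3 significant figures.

423 s

A dh/dt = −Q_out = −0.00643 √h.
Separate and integrate: 2(√h − √h₀) = −(0.00643/A) t.
t = 2A(√h₀ − √h)/0.00643 = 2·1.40·(√4.27 − √1.20)/0.00643
  = 2.8000 × (2.0664 − 1.0954) / 0.00643 = 422.81 s.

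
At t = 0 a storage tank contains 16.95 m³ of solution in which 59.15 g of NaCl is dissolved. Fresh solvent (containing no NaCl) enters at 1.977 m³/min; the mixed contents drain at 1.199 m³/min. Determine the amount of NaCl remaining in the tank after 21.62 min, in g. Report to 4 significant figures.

20.45 g

Let m(t) be the amount of NaCl. Volume: V(t) = V₀ + (Q_in − Q_out) t = 16.95 + 0.778000 t; V(21.62) = 33.7704 m³.
Solute balance: dm/dt = 0 − Q_out C = −Q_out m/V(t).
Separate: dm/m = −Q_out dt/V(t) ⇒ ln(m/m₀) = −(Q_out/(Q_in−Q_out)) ln(V/V₀).
m = m₀ (V₀/V)^(Q_out/(Q_in−Q_out)) = 59.15 × (16.95/33.7704)^(1.54113) = 20.4453 g.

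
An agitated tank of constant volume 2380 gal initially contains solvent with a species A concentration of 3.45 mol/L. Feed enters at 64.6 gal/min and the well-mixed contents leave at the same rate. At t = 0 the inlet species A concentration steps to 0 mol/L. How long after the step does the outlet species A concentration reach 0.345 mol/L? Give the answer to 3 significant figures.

Species balance: V dC/dt = Q(C_in − C) ⇒ τ = V/Q = 36.842 min.
C(t) = C_in + (C₀ − C_in) e^(−t/τ). Set C = 0.345 and solve for t:
e^(−t/τ) = (C − C_in)/(C₀ − C_in) = (0.345 − 0)/(3.45 − 0) = 0.10000
t = −τ ln(…) = 36.842 × 2.3026 = 84.832 min.

84.8 min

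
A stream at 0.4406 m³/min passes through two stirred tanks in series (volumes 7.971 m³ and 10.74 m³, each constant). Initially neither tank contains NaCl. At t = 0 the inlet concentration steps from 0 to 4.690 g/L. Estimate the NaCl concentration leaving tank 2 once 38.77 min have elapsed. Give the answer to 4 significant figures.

Each tank obeys Vᵢ dCᵢ/dt = Q(Cᵢ₋₁ − Cᵢ), so τᵢ = Vᵢ/Q.
τ₁ = 7.971/0.4406 = 18.0912 min; τ₂ = 10.74/0.4406 = 24.3759 min.
Solving the cascade with C₁(0)=C₂(0)=0 gives C₂(t) = C_in[1 − (τ₁ e^(−t/τ₁) − τ₂ e^(−t/τ₂))/(τ₁ − τ₂)].
At t = 38.77: e^(−t/τ₁) = 0.117299, e^(−t/τ₂) = 0.203822.
C₂ = 4.690·[1 − (18.0912·0.117299 − 24.3759·0.203822)/(-6.28461)] = 4.690·0.547109 = 2.56594 g/L.

2.566 g/L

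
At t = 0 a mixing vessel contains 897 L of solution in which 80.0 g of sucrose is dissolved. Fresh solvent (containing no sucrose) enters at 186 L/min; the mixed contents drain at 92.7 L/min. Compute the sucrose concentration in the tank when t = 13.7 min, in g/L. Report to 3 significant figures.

0.0153 g/L

Total volume: dV/dt = Q_in − Q_out = 93.300 L/min, so V(t) = 897 + 93.300 t and V(13.7) = 2175.2 L.
Species balance (pure solvent in): dm/dt = −Q_out · m/V(t).
dm/m = −Q_out dt/(V₀ + 93.300 t); integrating gives ln(m/m₀) = −(Q_out/(Q_in−Q_out)) ln(V/V₀).
m = m₀ (V₀/V)^(Q_out/(Q_in−Q_out)) = 80.0 × (897/2175.2)^(0.99357) = 33.178 g.
C = m/V = 33.178/2175.2 = 0.015253 g/L.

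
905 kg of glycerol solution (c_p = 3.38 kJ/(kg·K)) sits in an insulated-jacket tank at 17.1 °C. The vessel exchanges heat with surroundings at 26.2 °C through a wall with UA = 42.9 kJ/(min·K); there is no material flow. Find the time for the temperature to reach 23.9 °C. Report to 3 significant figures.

98.1 min

M c_p dT/dt = −UA(T − T_amb).
τ = M c_p/UA = 71.303 min; T_ss = T_amb = 26.200 °C.
T(t) = T_ss + (T₀ − T_ss)e^(−t/τ); set T = 23.9:
t = −τ ln[(T − T_ss)/(T₀ − T_ss)] = −71.303 · ln(0.25275) = 98.068 min.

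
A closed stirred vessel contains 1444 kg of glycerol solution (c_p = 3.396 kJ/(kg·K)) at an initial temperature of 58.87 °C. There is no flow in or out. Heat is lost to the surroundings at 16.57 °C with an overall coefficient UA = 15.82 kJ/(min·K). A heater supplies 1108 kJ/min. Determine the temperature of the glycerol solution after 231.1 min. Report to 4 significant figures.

Lumped-capacitance energy balance: M c_p dT/dt = UA(T_amb − T) + Q̇.
dT/dt = (T_ss − T)/τ with T_ss = T_amb + Q̇/UA = 16.57 + 1108/15.82 = 86.6079 °C, τ = M c_p/UA = 1444·3.396/15.82 = 309.976 min.
This is linear first-order; T(t) = T_ss + (T₀ − T_ss) e^(−t/τ).
T(231.1) = 86.6079 + (-27.7379)·0.474478 = 73.4469 °C.

73.45 °C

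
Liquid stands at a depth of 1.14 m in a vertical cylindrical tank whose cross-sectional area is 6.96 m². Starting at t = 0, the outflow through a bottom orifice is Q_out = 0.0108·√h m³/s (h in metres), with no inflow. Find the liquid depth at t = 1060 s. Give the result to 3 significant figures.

A dh/dt = −Q_out = −0.0108 √h.
Separate and integrate: 2(√h − √h₀) = −(0.0108/A) t.
√h = √1.14 − 0.0108·1060/(2·6.96) = 1.0677 − 0.82241 = 0.24529.
h = 0.24529² = 0.060169 m.

0.0602 m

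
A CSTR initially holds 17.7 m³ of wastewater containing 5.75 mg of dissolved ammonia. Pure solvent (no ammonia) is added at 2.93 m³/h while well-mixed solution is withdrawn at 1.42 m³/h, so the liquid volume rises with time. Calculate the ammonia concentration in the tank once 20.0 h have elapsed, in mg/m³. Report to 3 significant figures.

Total volume: dV/dt = Q_in − Q_out = 1.5100 m³/h, so V(t) = 17.7 + 1.5100 t and V(20.0) = 47.900 m³.
No ammonia enters, so dm/dt = −Q_out · (m/V).
dm/m = −Q_out dt/(V₀ + 1.5100 t); integrating gives ln(m/m₀) = −(Q_out/(Q_in−Q_out)) ln(V/V₀).
m = m₀ (V₀/V)^(Q_out/(Q_in−Q_out)) = 5.75 × (17.7/47.900)^(0.94040) = 2.2546 mg.
C = m/V = 2.2546/47.900 = 0.047070 mg/m³.

0.0471 mg/m³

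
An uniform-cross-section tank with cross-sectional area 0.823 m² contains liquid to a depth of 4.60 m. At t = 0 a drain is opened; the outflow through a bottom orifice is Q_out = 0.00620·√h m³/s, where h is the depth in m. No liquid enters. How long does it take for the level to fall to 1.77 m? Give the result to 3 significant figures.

A dh/dt = −Q_out = −0.00620 √h.
Separate and integrate: 2(√h − √h₀) = −(0.00620/A) t.
t = 2A(√h₀ − √h)/0.00620 = 2·0.823·(√4.60 − √1.77)/0.00620
  = 1.6460 × (2.1448 − 1.3304) / 0.00620 = 216.20 s.

216 s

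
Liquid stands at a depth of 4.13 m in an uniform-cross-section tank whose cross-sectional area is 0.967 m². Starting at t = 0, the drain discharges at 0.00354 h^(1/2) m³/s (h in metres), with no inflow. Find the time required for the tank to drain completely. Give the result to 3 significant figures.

Accumulation of liquid (constant cross-section A): A dh/dt = −0.00354 √h.
∫ h^(−1/2) dh = −(0.00354/A) ∫ dt, giving 2√h = 2√h₀ − (0.00354/A) t.
Tank is empty when √h = 0: t_empty = 2A√h₀/0.00354.
t_empty = 2·0.967·√4.13/0.00354 = 1.9340·2.0322/0.00354 = 1110.3 s.

1110 s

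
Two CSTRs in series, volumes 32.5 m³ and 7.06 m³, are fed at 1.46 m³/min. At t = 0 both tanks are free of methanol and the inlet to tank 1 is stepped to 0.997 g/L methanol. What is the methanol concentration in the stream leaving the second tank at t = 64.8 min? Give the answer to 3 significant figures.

0.928 g/L

Each tank obeys Vᵢ dCᵢ/dt = Q(Cᵢ₋₁ − Cᵢ), so τᵢ = Vᵢ/Q.
τ₁ = 32.5/1.46 = 22.260 min; τ₂ = 7.06/1.46 = 4.8356 min.
Solving the cascade with C₁(0)=C₂(0)=0 gives C₂(t) = C_in[1 − (τ₁ e^(−t/τ₁) − τ₂ e^(−t/τ₂))/(τ₁ − τ₂)].
At t = 64.8: e^(−t/τ₁) = 0.054420, e^(−t/τ₂) = 1.5143e-06.
C₂ = 0.997·[1 − (22.260·0.054420 − 4.8356·1.5143e-06)/(17.425)] = 0.997·0.93048 = 0.92769 g/L.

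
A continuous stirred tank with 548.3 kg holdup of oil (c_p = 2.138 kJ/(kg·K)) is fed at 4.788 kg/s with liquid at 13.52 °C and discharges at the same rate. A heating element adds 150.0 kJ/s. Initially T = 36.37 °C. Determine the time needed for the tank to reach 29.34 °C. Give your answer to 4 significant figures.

223.2 s

M c_p dT/dt = ṁ c_p (T_in − T) + Q̇.
τ = M/ṁ = 114.515 s; T_ss = T_in + Q̇/(ṁ c_p) = 28.1731 °C.
T(t) = T_ss + (T₀ − T_ss) e^(−t/τ). Set T = 29.34:
e^(−t/τ) = (29.34 − 28.1731)/(36.37 − 28.1731) = 0.142359
t = −114.515 · ln(0.142359) = 223.237 s.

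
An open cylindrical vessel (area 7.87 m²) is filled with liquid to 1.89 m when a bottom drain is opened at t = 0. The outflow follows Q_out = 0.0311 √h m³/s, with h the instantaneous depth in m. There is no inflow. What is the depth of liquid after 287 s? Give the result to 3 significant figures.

0.652 m

Mass balance (ρ constant): A dh/dt = −0.0311 √h.
∫ h^(−1/2) dh = −(0.0311/A) ∫ dt, giving 2√h = 2√h₀ − (0.0311/A) t.
√h = √1.89 − 0.0311·287/(2·7.87) = 1.3748 − 0.56707 = 0.80770.
h = 0.80770² = 0.65238 m.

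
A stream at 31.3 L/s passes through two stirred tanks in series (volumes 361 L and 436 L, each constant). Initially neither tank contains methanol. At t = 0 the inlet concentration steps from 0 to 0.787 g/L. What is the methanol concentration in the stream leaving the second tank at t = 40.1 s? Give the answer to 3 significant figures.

Each tank obeys Vᵢ dCᵢ/dt = Q(Cᵢ₋₁ − Cᵢ), so τᵢ = Vᵢ/Q.
τ₁ = 361/31.3 = 11.534 s; τ₂ = 436/31.3 = 13.930 s.
Solving the cascade with C₁(0)=C₂(0)=0 gives C₂(t) = C_in[1 − (τ₁ e^(−t/τ₁) − τ₂ e^(−t/τ₂))/(τ₁ − τ₂)].
At t = 40.1: e^(−t/τ₁) = 0.030906, e^(−t/τ₂) = 0.056206.
C₂ = 0.787·[1 − (11.534·0.030906 − 13.930·0.056206)/(-2.3962)] = 0.787·0.82202 = 0.64693 g/L.

0.647 g/L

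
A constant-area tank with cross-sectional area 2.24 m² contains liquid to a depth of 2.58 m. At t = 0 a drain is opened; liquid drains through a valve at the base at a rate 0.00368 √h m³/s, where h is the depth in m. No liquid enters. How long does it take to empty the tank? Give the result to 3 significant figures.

With no inflow, A dh/dt = −0.00368 √h.
∫ h^(−1/2) dh = −(0.00368/A) ∫ dt, giving 2√h = 2√h₀ − (0.00368/A) t.
Set h = 0: 2√h₀ = (0.00368/A) t_empty ⇒ t_empty = 2A√h₀/0.00368.
t_empty = 2·2.24·√2.58/0.00368 = 4.4800·1.6062/0.00368 = 1955.4 s.

1960 s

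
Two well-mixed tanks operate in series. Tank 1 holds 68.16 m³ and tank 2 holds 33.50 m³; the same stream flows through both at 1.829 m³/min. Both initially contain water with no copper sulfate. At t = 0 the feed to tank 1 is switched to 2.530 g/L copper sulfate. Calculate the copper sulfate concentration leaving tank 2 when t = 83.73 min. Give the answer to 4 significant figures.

2.029 g/L

Time constants: τᵢ = Vᵢ/Q for each well-mixed tank.
τ₁ = 68.16/1.829 = 37.2663 min; τ₂ = 33.50/1.829 = 18.3160 min.
Tank 1: C₁ = C_in(1 − e^(−t/τ₁)). Tank 2 (τ₁ ≠ τ₂): C₂ = C_in[1 − (τ₁ e^(−t/τ₁) − τ₂ e^(−t/τ₂))/(τ₁ − τ₂)].
At t = 83.73: e^(−t/τ₁) = 0.105737, e^(−t/τ₂) = 0.0103434.
C₂ = 2.530·[1 − (37.2663·0.105737 − 18.3160·0.0103434)/(18.9502)] = 2.530·0.802063 = 2.02922 g/L.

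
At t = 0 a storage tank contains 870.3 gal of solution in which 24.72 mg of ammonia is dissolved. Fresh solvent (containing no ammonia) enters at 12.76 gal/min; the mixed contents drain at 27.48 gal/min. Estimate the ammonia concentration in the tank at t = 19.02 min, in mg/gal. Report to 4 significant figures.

0.02029 mg/gal

Let m(t) be the amount of ammonia. Volume: V(t) = V₀ + (Q_in − Q_out) t = 870.3 − 14.7200 t; V(19.02) = 590.326 gal.
Solute balance: dm/dt = 0 − Q_out C = −Q_out m/V(t).
dm/m = −Q_out dt/(V₀ − 14.7200 t); integrating gives ln(m/m₀) = −(Q_out/(Q_in−Q_out)) ln(V/V₀).
m = m₀ (V₀/V)^(Q_out/(Q_in−Q_out)) = 24.72 × (870.3/590.326)^(-1.86685) = 11.9768 mg.
C = m/V = 11.9768/590.326 = 0.0202884 mg/gal.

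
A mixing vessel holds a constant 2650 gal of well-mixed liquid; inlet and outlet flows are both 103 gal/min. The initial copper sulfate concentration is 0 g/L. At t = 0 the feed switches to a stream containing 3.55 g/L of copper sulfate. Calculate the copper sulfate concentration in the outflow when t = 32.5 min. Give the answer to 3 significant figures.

Species balance on the tank: V dC/dt = Q(C_in − C).
Rewrite as dC/dt + C/τ = C_in/τ, τ = V/Q = 25.728 min.
This is linear first-order; C(t) = C_in + (C₀ − C_in) e^(−t/τ).
C(32.5) = 3.55 + (0 − 3.55)·e^(−32.5/25.728) = 3.55 + (-3.5500)·0.28275 = 2.5463 g/L.

2.55 g/L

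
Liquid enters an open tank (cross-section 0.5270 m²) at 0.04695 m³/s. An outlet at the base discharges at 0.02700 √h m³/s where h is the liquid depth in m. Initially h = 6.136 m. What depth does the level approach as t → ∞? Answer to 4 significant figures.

A dh/dt = Q_in − 0.02700 √h. Steady state requires inflow = outflow:
Q_in = 0.02700 √h_ss ⇒ √h_ss = 0.04695/0.02700 = 1.73889.
h_ss = 1.73889² = 3.02373 m. (Since h₀ = 6.136 m > h_ss, the level will fall toward this value.)

3.024 m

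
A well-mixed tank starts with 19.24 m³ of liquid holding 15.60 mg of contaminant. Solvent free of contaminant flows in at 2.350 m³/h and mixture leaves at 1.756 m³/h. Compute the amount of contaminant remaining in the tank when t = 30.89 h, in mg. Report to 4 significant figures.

2.154 mg

Let m(t) be the amount of contaminant. Volume: V(t) = V₀ + (Q_in − Q_out) t = 19.24 + 0.594000 t; V(30.89) = 37.5887 m³.
Species balance (pure solvent in): dm/dt = −Q_out · m/V(t).
Separate: dm/m = −Q_out dt/V(t) ⇒ ln(m/m₀) = −(Q_out/(Q_in−Q_out)) ln(V/V₀).
m = m₀ (V₀/V)^(Q_out/(Q_in−Q_out)) = 15.60 × (19.24/37.5887)^(2.95623) = 2.15427 mg.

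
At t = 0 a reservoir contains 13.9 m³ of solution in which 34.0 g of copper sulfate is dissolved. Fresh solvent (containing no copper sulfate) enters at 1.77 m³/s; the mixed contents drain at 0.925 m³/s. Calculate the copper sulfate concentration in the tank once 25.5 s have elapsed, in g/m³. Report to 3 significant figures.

0.344 g/m³

Total volume: dV/dt = Q_in − Q_out = 0.84500 m³/s, so V(t) = 13.9 + 0.84500 t and V(25.5) = 35.447 m³.
Species balance (pure solvent in): dm/dt = −Q_out · m/V(t).
Separate: dm/m = −Q_out dt/V(t) ⇒ ln(m/m₀) = −(Q_out/(Q_in−Q_out)) ln(V/V₀).
m = m₀ (V₀/V)^(Q_out/(Q_in−Q_out)) = 34.0 × (13.9/35.447)^(1.0947) = 12.202 g.
C = m/V = 12.202/35.447 = 0.34422 g/m³.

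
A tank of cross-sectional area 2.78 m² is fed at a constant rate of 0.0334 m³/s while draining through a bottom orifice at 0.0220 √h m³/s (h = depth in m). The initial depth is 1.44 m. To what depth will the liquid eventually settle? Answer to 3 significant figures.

2.30 m

Level balance: A dh/dt = 0.0334 − 0.0220 √h. Setting dh/dt = 0:
Q_in = 0.0220 √h_ss ⇒ √h_ss = 0.0334/0.0220 = 1.5182.
h_ss = 1.5182² = 2.3049 m. (Since h₀ = 1.44 m < h_ss, the level will rise toward this value.)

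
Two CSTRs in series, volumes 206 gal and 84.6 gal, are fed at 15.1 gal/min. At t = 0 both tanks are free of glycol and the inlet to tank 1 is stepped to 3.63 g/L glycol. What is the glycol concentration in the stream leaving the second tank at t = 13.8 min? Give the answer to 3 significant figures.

Each tank obeys Vᵢ dCᵢ/dt = Q(Cᵢ₋₁ − Cᵢ), so τᵢ = Vᵢ/Q.
τ₁ = 206/15.1 = 13.642 min; τ₂ = 84.6/15.1 = 5.6026 min.
Tank 1: C₁ = C_in(1 − e^(−t/τ₁)). Tank 2 (τ₁ ≠ τ₂): C₂ = C_in[1 − (τ₁ e^(−t/τ₁) − τ₂ e^(−t/τ₂))/(τ₁ − τ₂)].
At t = 13.8: e^(−t/τ₁) = 0.36365, e^(−t/τ₂) = 0.085169.
C₂ = 3.63·[1 − (13.642·0.36365 − 5.6026·0.085169)/(8.0397)] = 3.63·0.44228 = 1.6055 g/L.

1.61 g/L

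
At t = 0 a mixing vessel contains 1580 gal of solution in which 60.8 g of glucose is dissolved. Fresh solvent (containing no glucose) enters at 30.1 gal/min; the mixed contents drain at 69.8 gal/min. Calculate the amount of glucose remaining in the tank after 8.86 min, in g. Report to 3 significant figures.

Total volume: dV/dt = Q_in − Q_out = -39.700 gal/min, so V(t) = 1580 − 39.700 t and V(8.86) = 1228.3 gal.
Solute balance: dm/dt = 0 − Q_out C = −Q_out m/V(t).
dm/m = −Q_out dt/(V₀ − 39.700 t); integrating gives ln(m/m₀) = −(Q_out/(Q_in−Q_out)) ln(V/V₀).
m = m₀ (V₀/V)^(Q_out/(Q_in−Q_out)) = 60.8 × (1580/1228.3)^(-1.7582) = 39.049 g.

39.0 g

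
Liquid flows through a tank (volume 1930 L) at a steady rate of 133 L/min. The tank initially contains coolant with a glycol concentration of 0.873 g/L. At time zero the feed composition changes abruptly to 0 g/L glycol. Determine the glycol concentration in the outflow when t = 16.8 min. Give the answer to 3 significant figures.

0.274 g/L

Unsteady species balance (constant V, well mixed): V dC/dt = Q(C_in − C).
Time constant τ = V/Q = 1930/133 = 14.511 min.
Solution: C(t) = C_in + (C₀ − C_in) e^(−t/τ).
C(16.8) = 0 + (0.873 − 0)·e^(−16.8/14.511) = 0 + (0.87300)·0.31420 = 0.27430 g/L.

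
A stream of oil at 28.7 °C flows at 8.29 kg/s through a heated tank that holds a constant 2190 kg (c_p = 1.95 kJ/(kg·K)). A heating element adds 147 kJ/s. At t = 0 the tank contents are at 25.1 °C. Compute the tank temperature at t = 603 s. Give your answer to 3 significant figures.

M c_p dT/dt = ṁ c_p (T_in − T) + Q̇.
τ = M/ṁ = 264.17 s; T_ss = T_in + Q̇/(ṁ c_p) = 28.7 + 147/(8.29·1.95) = 37.793 °C.
This is linear first-order; T(t) = T_ss + (T₀ − T_ss) e^(−t/τ).
T(603) = 37.793 + (-12.693)·e^(−603/264.17) = 37.793 + (-12.693)·0.10202 = 36.498 °C.

36.5 °C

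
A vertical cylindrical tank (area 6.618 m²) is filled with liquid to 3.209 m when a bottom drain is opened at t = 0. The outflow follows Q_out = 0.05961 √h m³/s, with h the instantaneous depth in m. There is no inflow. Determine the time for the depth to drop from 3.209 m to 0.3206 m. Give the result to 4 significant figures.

A dh/dt = −Q_out = −0.05961 √h.
Separate and integrate: 2(√h − √h₀) = −(0.05961/A) t.
t = 2A(√h₀ − √h)/0.05961 = 2·6.618·(√3.209 − √0.3206)/0.05961
  = 13.2360 × (1.79137 − 0.566216) / 0.05961 = 272.037 s.

272.0 s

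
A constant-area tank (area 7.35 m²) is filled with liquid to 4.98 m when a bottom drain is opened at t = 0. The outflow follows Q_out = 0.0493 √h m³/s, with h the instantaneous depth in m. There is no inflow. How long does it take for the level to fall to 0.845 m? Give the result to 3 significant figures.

A dh/dt = −Q_out = −0.0493 √h.
Separate and integrate: 2(√h − √h₀) = −(0.0493/A) t.
t = 2A(√h₀ − √h)/0.0493 = 2·7.35·(√4.98 − √0.845)/0.0493
  = 14.700 × (2.2316 − 0.91924) / 0.0493 = 391.31 s.

391 s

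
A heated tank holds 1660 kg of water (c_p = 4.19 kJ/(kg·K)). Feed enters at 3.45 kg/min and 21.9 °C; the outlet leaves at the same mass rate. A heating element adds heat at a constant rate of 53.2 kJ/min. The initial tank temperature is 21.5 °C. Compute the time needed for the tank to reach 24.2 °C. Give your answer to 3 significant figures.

522 min

Heat balance on the well-mixed liquid: M c_p dT/dt = ṁ c_p (T_in − T) + 53.2.
τ = M/ṁ = 481.16 min; T_ss = T_in + Q̇/(ṁ c_p) = 25.580 °C.
T(t) = T_ss + (T₀ − T_ss) e^(−t/τ). Set T = 24.2:
e^(−t/τ) = (24.2 − 25.580)/(21.5 − 25.580) = 0.33828
t = −481.16 · ln(0.33828) = 521.52 min.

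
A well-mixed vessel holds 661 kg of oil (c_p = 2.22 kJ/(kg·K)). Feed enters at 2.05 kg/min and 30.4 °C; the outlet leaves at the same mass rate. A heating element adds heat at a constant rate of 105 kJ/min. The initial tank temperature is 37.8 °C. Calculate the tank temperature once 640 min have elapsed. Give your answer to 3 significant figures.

51.3 °C

Unsteady energy balance on the tank contents: M c_p dT/dt = ṁ c_p (T_in − T) + 105.
Rearrange: dT/dt = (T_ss − T)/τ with τ = M/ṁ = 322.44 min and T_ss = T_in + Q̇/(ṁ c_p) = 53.472 °C.
Solution: T(t) = T_ss + (T₀ − T_ss) e^(−t/τ).
T(640) = 53.472 + (-15.672)·e^(−640/322.44) = 53.472 + (-15.672)·0.13740 = 51.319 °C.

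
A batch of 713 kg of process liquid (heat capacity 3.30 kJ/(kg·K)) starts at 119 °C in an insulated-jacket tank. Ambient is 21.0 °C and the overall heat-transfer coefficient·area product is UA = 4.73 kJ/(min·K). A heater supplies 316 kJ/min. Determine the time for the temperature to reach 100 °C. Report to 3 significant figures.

Lumped-capacitance energy balance: M c_p dT/dt = UA(T_amb − T) + Q̇.
τ = M c_p/UA = 497.44 min; T_ss = T_amb + Q̇/UA = 21.0 + 316/4.73 = 87.808 °C.
T(t) = T_ss + (T₀ − T_ss)e^(−t/τ); set T = 100:
t = −τ ln[(T − T_ss)/(T₀ − T_ss)] = −497.44 · ln(0.39088) = 467.28 min.

467 min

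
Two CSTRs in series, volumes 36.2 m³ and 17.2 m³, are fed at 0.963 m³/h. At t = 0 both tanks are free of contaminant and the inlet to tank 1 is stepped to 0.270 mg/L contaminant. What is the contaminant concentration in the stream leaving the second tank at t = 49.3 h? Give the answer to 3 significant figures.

Time constants: τᵢ = Vᵢ/Q for each well-mixed tank.
τ₁ = 36.2/0.963 = 37.591 h; τ₂ = 17.2/0.963 = 17.861 h.
Tank 1: C₁ = C_in(1 − e^(−t/τ₁)). Tank 2 (τ₁ ≠ τ₂): C₂ = C_in[1 − (τ₁ e^(−t/τ₁) − τ₂ e^(−t/τ₂))/(τ₁ − τ₂)].
At t = 49.3: e^(−t/τ₁) = 0.26942, e^(−t/τ₂) = 0.063277.
C₂ = 0.270·[1 − (37.591·0.26942 − 17.861·0.063277)/(19.730)] = 0.270·0.54397 = 0.14687 mg/L.

0.147 mg/L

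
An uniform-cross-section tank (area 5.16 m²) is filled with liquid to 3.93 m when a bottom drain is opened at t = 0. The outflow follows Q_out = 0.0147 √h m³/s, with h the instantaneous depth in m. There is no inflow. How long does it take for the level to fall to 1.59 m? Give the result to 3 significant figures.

507 s

Mass balance (ρ constant): A dh/dt = −0.0147 √h.
Separate and integrate: 2(√h − √h₀) = −(0.0147/A) t.
t = 2A(√h₀ − √h)/0.0147 = 2·5.16·(√3.93 − √1.59)/0.0147
  = 10.320 × (1.9824 − 1.2610) / 0.0147 = 506.50 s.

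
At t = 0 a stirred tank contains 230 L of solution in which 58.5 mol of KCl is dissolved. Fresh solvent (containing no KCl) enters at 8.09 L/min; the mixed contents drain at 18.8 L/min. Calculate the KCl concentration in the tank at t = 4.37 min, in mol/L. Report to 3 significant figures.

0.214 mol/L

Let m(t) be the amount of KCl. Volume: V(t) = V₀ + (Q_in − Q_out) t = 230 − 10.710 t; V(4.37) = 183.20 L.
Solute balance: dm/dt = 0 − Q_out C = −Q_out m/V(t).
dm/m = −Q_out dt/(V₀ − 10.710 t); integrating gives ln(m/m₀) = −(Q_out/(Q_in−Q_out)) ln(V/V₀).
m = m₀ (V₀/V)^(Q_out/(Q_in−Q_out)) = 58.5 × (230/183.20)^(-1.7554) = 39.238 mol.
C = m/V = 39.238/183.20 = 0.21419 mol/L.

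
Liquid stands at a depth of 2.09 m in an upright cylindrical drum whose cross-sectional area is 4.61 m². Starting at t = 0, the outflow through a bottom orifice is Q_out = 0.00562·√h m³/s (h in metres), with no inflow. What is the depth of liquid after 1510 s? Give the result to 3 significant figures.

Accumulation of liquid (constant cross-section A): A dh/dt = −0.00562 √h.
∫ h^(−1/2) dh = −(0.00562/A) ∫ dt, giving 2√h = 2√h₀ − (0.00562/A) t.
√h = √2.09 − 0.00562·1510/(2·4.61) = 1.4457 − 0.92041 = 0.52527.
h = 0.52527² = 0.27591 m.

0.276 m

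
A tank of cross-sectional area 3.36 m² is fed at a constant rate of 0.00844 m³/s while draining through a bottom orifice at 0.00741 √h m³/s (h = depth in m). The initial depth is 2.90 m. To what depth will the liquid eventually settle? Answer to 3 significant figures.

Level balance: A dh/dt = 0.00844 − 0.00741 √h. Setting dh/dt = 0:
Q_in = 0.00741 √h_ss ⇒ √h_ss = 0.00844/0.00741 = 1.1390.
h_ss = 1.1390² = 1.2973 m. (Since h₀ = 2.90 m > h_ss, the level will fall toward this value.)

1.30 m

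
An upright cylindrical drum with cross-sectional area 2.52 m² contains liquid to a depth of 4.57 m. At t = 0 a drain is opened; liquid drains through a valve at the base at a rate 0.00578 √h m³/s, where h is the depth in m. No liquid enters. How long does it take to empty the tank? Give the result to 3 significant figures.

1860 s

With no inflow, A dh/dt = −0.00578 √h.
Separate and integrate: 2(√h − √h₀) = −(0.00578/A) t.
Set h = 0: 2√h₀ = (0.00578/A) t_empty ⇒ t_empty = 2A√h₀/0.00578.
t_empty = 2·2.52·√4.57/0.00578 = 5.0400·2.1378/0.00578 = 1864.1 s.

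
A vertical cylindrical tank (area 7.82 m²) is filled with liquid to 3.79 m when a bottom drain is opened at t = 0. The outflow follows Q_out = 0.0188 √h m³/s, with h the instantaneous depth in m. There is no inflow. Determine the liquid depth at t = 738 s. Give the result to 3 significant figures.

Unsteady balance on liquid volume: A dh/dt = −0.0188 √h.
Separate and integrate: 2(√h − √h₀) = −(0.0188/A) t.
√h = √3.79 − 0.0188·738/(2·7.82) = 1.9468 − 0.88711 = 1.0597.
h = 1.0597² = 1.1229 m.

1.12 m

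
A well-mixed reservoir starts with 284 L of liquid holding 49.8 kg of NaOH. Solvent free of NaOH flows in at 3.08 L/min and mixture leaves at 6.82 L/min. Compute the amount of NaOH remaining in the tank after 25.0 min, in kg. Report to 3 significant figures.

24.0 kg

Let m(t) be the amount of NaOH. Volume: V(t) = V₀ + (Q_in − Q_out) t = 284 − 3.7400 t; V(25.0) = 190.50 L.
Solute balance: dm/dt = 0 − Q_out C = −Q_out m/V(t).
dm/m = −Q_out dt/(V₀ − 3.7400 t); integrating gives ln(m/m₀) = −(Q_out/(Q_in−Q_out)) ln(V/V₀).
m = m₀ (V₀/V)^(Q_out/(Q_in−Q_out)) = 49.8 × (284/190.50)^(-1.8235) = 24.043 kg.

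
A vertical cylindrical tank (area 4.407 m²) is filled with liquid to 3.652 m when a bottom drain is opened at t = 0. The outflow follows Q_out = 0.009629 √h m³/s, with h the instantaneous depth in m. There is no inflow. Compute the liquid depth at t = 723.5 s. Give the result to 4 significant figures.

1.256 m

Mass balance (ρ constant): A dh/dt = −0.009629 √h.
∫ h^(−1/2) dh = −(0.009629/A) ∫ dt, giving 2√h = 2√h₀ − (0.009629/A) t.
√h = √3.652 − 0.009629·723.5/(2·4.407) = 1.91102 − 0.790400 = 1.12062.
h = 1.12062² = 1.25579 m.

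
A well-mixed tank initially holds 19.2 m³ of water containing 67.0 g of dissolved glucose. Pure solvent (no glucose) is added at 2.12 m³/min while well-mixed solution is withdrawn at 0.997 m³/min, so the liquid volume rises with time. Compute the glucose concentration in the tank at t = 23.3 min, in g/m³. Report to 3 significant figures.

0.688 g/m³

Total volume: dV/dt = Q_in − Q_out = 1.1230 m³/min, so V(t) = 19.2 + 1.1230 t and V(23.3) = 45.366 m³.
No glucose enters, so dm/dt = −Q_out · (m/V).
Separate: dm/m = −Q_out dt/V(t) ⇒ ln(m/m₀) = −(Q_out/(Q_in−Q_out)) ln(V/V₀).
m = m₀ (V₀/V)^(Q_out/(Q_in−Q_out)) = 67.0 × (19.2/45.366)^(0.88780) = 31.228 g.
C = m/V = 31.228/45.366 = 0.68836 g/m³.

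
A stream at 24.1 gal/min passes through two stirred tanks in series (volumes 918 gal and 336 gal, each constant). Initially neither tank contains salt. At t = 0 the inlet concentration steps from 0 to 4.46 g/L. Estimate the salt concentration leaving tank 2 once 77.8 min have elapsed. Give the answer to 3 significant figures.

Time constants: τᵢ = Vᵢ/Q for each well-mixed tank.
τ₁ = 918/24.1 = 38.091 min; τ₂ = 336/24.1 = 13.942 min.
Solving the cascade with C₁(0)=C₂(0)=0 gives C₂(t) = C_in[1 − (τ₁ e^(−t/τ₁) − τ₂ e^(−t/τ₂))/(τ₁ − τ₂)].
At t = 77.8: e^(−t/τ₁) = 0.12971, e^(−t/τ₂) = 0.0037714.
C₂ = 4.46·[1 − (38.091·0.12971 − 13.942·0.0037714)/(24.149)] = 4.46·0.79758 = 3.5572 g/L.

3.56 g/L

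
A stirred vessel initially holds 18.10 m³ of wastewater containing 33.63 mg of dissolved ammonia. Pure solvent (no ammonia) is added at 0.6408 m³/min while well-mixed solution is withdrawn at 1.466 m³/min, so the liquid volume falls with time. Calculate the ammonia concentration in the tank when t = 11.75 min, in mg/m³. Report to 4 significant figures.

Total volume: dV/dt = Q_in − Q_out = -0.825200 m³/min, so V(t) = 18.10 − 0.825200 t and V(11.75) = 8.40390 m³.
Species balance (pure solvent in): dm/dt = −Q_out · m/V(t).
Separate: dm/m = −Q_out dt/V(t) ⇒ ln(m/m₀) = −(Q_out/(Q_in−Q_out)) ln(V/V₀).
m = m₀ (V₀/V)^(Q_out/(Q_in−Q_out)) = 33.63 × (18.10/8.40390)^(-1.77654) = 8.60574 mg.
C = m/V = 8.60574/8.40390 = 1.02402 mg/m³.

1.024 mg/m³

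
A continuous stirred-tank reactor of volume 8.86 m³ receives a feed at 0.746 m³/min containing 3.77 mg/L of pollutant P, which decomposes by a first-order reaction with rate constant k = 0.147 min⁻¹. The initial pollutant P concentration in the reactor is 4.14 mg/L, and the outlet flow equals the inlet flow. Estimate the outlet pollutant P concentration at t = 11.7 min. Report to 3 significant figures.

V dC/dt = Q(C_in − C) − k V C.
This is linear with rate a = Q/V + k = 0.23120 min⁻¹.
C_ss = Q C_in/(Q + kV) = 1.3730 mg/L; C(t) = C_ss + (C₀ − C_ss) e^(−a t).
C(11.7) = 1.3730 + (2.7670)·e^(−0.23120·11.7) = 1.3730 + (2.7670)·0.066869 = 1.5580 mg/L.

1.56 mg/L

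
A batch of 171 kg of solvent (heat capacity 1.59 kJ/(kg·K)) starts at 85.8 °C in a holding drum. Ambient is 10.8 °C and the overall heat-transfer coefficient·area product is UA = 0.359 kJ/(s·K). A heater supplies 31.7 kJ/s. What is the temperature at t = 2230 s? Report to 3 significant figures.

M c_p dT/dt = −UA(T − T_amb) + Q̇.
dT/dt = (T_ss − T)/τ with T_ss = T_amb + Q̇/UA = 10.8 + 31.7/0.359 = 99.101 °C, τ = M c_p/UA = 171·1.59/0.359 = 757.35 s.
T approaches T_ss exponentially: T(t) = T_ss + (T₀ − T_ss) e^(−t/τ).
T(2230) = 99.101 + (-13.301)·0.052630 = 98.401 °C.

98.4 °C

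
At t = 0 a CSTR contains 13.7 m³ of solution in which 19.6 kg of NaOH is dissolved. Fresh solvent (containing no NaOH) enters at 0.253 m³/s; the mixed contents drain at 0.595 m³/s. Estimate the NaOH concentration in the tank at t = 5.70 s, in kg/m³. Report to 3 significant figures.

1.28 kg/m³

Total volume: dV/dt = Q_in − Q_out = -0.34200 m³/s, so V(t) = 13.7 − 0.34200 t and V(5.70) = 11.751 m³.
Species balance (pure solvent in): dm/dt = −Q_out · m/V(t).
dm/m = −Q_out dt/(V₀ − 0.34200 t); integrating gives ln(m/m₀) = −(Q_out/(Q_in−Q_out)) ln(V/V₀).
m = m₀ (V₀/V)^(Q_out/(Q_in−Q_out)) = 19.6 × (13.7/11.751)^(-1.7398) = 15.007 kg.
C = m/V = 15.007/11.751 = 1.2771 kg/m³.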